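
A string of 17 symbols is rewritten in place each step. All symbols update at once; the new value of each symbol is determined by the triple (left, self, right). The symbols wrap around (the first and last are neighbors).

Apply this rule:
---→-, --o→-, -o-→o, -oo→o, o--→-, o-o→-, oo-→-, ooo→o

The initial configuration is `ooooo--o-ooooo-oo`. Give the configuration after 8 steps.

oooo---o-oooo--oo
ooo----o-ooo---oo
oo-----o-oo----oo
o------o-o-----oo
-------o-o-----oo
-------o-o-----o-
-------o-o-----o-  (fixed point — unchanged through step 8)

-------o-o-----o-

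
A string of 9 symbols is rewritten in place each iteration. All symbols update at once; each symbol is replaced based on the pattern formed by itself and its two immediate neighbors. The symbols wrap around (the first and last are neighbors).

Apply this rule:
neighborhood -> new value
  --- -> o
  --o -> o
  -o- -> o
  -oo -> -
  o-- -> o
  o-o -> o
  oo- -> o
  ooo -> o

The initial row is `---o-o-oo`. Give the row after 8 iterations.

ooooooo-o
oooooooo-
-oooooooo
o-ooooooo
oo-oooooo
ooo-ooooo
oooo-oooo
ooooo-ooo

ooooo-ooo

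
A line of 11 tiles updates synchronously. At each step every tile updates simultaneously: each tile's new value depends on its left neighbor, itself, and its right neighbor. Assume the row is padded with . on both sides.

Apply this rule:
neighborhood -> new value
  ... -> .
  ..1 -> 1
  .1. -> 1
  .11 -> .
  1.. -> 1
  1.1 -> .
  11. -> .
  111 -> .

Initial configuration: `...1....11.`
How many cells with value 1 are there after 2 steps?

step 1: ..111..1..1
step 2: .1...111111
count of 1: 7

7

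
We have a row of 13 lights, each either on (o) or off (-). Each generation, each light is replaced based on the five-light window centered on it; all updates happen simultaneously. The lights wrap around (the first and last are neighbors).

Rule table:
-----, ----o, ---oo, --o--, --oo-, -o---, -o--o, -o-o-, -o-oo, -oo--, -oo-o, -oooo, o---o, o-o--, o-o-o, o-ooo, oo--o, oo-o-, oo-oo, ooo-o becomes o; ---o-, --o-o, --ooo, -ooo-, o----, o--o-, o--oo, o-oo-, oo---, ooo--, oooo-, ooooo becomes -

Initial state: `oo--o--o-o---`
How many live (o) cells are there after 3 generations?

10

generation 1: ooo-oo--ooooo
generation 2: --oo-oo--o---
generation 3: ooooo-oo-oo-o
count of o: 10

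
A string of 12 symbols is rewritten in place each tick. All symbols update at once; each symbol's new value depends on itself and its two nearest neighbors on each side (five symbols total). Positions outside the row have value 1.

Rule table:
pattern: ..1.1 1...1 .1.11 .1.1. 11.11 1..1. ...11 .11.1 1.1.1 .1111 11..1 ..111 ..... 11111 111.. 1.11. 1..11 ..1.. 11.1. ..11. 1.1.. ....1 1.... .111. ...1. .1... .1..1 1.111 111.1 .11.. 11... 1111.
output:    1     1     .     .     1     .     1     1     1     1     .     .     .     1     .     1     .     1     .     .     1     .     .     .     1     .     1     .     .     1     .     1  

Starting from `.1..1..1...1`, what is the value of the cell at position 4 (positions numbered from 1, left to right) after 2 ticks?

.11.11.1.11.
111111.1.111
position 4 holds 1

1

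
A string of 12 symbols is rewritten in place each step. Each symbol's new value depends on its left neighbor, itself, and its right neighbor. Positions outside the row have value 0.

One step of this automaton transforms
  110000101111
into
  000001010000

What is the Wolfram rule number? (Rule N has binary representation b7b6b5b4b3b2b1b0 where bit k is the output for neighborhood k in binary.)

position 9: 111 → 0  (bit 7 = 0)
position 1: 110 → 0  (bit 6 = 0)
position 7: 101 → 1  (bit 5 = 1)
position 2: 100 → 0  (bit 4 = 0)
position 0: 011 → 0  (bit 3 = 0)
position 6: 010 → 0  (bit 2 = 0)
position 5: 001 → 1  (bit 1 = 1)
position 3: 000 → 0  (bit 0 = 0)
bits b7..b0 = 00100010 = 34

34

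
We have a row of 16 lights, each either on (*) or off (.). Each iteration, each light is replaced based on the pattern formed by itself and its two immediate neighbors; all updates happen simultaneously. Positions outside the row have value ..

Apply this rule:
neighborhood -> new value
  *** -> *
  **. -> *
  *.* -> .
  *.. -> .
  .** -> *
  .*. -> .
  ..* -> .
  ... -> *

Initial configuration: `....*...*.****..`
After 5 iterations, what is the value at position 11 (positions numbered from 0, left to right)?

iteration 1: ***...*...****.*
iteration 2: ***.*...*.****..
iteration 3: ***...*...****.*  (repeats iteration 1; period 2)
iteration 5: ***...*...****.*
position 11 holds *

*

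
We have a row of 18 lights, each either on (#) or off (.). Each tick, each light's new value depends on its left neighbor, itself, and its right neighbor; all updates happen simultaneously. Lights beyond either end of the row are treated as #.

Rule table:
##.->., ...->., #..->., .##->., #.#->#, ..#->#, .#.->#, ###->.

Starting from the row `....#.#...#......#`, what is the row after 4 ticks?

...####..##.....#.
..#.....#......###
.##....##.....#...
#.....#......##..#

#.....#......##..#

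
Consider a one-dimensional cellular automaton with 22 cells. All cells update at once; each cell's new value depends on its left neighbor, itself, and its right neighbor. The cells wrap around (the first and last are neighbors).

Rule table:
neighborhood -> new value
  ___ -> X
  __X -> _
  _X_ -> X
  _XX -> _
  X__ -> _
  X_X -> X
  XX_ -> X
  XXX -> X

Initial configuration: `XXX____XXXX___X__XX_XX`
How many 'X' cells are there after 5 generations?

15

XXX_XX__XXX_X_X___XX_X
XXXX_X___XXXXXX_X__XX_
_XXXXX_X__XXXXXXX___XX
X_XXXXXX___XXXXXX_X__X
XX_XXXXX_X__XXXXXXX___
count of X: 15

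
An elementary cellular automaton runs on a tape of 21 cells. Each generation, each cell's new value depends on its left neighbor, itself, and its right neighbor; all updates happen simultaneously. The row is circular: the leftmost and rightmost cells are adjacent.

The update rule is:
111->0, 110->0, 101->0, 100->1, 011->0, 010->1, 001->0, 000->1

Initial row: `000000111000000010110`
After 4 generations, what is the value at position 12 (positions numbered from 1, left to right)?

0

generation 1: 111110000111111010001
generation 2: 000001110000000011100
generation 3: 111100001111111000011
generation 4: 000011100000000111000
position 12 holds 0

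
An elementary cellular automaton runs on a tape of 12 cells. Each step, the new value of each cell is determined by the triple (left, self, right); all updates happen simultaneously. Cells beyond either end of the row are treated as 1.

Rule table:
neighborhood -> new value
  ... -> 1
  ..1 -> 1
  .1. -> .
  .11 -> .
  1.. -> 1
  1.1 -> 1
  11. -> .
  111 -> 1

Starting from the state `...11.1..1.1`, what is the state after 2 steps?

111..1.11.1.
11.11.1..1.1

11.11.1..1.1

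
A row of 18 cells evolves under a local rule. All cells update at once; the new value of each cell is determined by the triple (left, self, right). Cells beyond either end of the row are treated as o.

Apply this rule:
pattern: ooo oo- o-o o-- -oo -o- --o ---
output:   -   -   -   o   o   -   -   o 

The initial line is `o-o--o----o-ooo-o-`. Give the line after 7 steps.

ooo----ooooooo-o--

---o--ooo---o-----
oo--o-o--oo--oooo-
--o----o-o-o-o----
o--ooo--------ooo-
-o-o--ooooooo-o---
----o-o--------oo-
ooo----ooooooo-o--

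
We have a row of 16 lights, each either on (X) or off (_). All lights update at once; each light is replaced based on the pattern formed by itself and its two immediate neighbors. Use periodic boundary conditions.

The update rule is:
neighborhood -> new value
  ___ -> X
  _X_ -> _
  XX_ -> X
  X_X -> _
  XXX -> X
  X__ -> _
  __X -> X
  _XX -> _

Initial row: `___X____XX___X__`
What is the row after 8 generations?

XXX__XXX_X_XX__X
XXX_X_XX____X_X_
_XX____X_XXX____
X_X_XXX___XX_XXX
X____XX_XX_X__XX
X_XXX_X__X___X_X
X__XX___X__XX___
__X_X_XX__X_X_XX

__X_X_XX__X_X_XX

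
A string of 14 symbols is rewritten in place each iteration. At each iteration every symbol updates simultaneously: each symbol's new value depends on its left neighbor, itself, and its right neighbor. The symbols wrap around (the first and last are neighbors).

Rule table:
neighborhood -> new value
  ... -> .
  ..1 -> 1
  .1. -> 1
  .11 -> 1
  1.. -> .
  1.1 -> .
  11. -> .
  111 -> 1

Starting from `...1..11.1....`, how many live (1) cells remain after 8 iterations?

..11.11..1....
.11..1..11....
11..11.11.....
1..11..1.....1
..11..11....11
.11..11....11.
11..11....11..
1..11....11..1
count of 1: 6

6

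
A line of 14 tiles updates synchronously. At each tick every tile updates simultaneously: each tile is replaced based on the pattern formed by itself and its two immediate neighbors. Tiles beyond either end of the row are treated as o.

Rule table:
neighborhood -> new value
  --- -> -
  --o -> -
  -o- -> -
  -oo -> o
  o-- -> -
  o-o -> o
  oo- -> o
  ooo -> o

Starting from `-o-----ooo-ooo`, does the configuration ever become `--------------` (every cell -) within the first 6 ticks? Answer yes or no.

o------ooooooo
o------ooooooo  (fixed point — unchanged through tick 6)
tick 6 is o------ooooooo, still not uniform -

no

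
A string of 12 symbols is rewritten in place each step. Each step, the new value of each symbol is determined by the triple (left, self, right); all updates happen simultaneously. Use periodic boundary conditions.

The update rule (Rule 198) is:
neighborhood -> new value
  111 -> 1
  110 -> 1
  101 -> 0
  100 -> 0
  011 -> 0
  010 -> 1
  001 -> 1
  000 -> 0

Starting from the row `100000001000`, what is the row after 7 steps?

100000011001
100000101010
100001101010
100010101010
100110101010
101010101010
101010101010

101010101010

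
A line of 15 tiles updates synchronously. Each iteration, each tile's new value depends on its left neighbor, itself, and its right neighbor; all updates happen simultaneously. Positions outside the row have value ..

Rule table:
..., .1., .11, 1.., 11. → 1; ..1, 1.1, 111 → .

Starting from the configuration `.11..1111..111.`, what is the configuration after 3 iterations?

iteration 1: .111.1..11.1.11
iteration 2: .1.1.11.11.1.11
iteration 3: .1.1.11.11.1.11

.1.1.11.11.1.11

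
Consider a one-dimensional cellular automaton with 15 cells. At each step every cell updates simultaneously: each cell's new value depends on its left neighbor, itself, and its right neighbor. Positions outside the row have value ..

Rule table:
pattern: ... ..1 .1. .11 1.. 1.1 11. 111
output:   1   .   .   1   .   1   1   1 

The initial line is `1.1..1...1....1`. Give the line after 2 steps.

...111...1.11.1

step 1: .1.....1...11..
step 2: ...111...1.11.1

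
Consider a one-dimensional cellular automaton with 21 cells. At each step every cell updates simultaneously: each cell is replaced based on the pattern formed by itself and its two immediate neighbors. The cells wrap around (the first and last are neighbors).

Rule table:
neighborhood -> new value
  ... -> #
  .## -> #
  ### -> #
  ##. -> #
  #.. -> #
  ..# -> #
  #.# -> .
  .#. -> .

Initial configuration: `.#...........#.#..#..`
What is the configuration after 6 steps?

step 1: #.###########...##.##
step 2: #.################.##
step 3: #.################.##  (fixed point — unchanged through step 6)

#.################.##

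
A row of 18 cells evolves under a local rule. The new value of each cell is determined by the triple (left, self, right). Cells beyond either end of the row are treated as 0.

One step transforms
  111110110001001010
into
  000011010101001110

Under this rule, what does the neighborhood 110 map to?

1

At position 4 the neighborhood is 110; the next row has 1 there.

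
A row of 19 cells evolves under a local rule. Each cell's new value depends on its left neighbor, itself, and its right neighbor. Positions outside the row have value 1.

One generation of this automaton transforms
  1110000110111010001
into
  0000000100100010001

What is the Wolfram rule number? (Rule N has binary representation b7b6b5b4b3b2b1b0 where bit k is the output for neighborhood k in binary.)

position 0: 111 → 0  (bit 7 = 0)
position 2: 110 → 0  (bit 6 = 0)
position 9: 101 → 0  (bit 5 = 0)
position 3: 100 → 0  (bit 4 = 0)
position 7: 011 → 1  (bit 3 = 1)
position 14: 010 → 1  (bit 2 = 1)
position 6: 001 → 0  (bit 1 = 0)
position 4: 000 → 0  (bit 0 = 0)
bits b7..b0 = 00001100 = 12

12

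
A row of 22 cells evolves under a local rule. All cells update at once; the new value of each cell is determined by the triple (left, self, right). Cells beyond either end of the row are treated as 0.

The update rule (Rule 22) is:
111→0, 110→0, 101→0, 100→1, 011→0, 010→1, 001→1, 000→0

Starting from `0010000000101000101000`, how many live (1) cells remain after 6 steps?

4

0111000001101101101100
1000100010000000000010
1101110111000000000111
0000000000100000001000
0000000001110000011100
0000000010001000100010
count of 1: 4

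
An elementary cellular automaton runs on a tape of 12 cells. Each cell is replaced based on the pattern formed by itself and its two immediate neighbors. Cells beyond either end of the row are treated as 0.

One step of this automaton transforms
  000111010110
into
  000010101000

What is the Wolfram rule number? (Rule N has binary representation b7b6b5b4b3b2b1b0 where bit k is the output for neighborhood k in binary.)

160

position 4: 111 → 1  (bit 7 = 1)
position 5: 110 → 0  (bit 6 = 0)
position 6: 101 → 1  (bit 5 = 1)
position 11: 100 → 0  (bit 4 = 0)
position 3: 011 → 0  (bit 3 = 0)
position 7: 010 → 0  (bit 2 = 0)
position 2: 001 → 0  (bit 1 = 0)
position 0: 000 → 0  (bit 0 = 0)
bits b7..b0 = 10100000 = 160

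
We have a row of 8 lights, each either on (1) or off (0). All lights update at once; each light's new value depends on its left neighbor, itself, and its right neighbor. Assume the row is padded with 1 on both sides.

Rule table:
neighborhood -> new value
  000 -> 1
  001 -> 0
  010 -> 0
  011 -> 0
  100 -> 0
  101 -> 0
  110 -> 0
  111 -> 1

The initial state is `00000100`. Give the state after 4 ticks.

01110000
00100110
00000000
01111110

01111110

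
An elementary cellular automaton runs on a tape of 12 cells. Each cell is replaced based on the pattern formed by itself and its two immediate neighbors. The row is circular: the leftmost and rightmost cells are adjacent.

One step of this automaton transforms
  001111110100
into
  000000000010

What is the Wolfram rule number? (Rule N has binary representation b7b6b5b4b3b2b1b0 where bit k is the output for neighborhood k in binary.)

16

position 3: 111 → 0  (bit 7 = 0)
position 7: 110 → 0  (bit 6 = 0)
position 8: 101 → 0  (bit 5 = 0)
position 10: 100 → 1  (bit 4 = 1)
position 2: 011 → 0  (bit 3 = 0)
position 9: 010 → 0  (bit 2 = 0)
position 1: 001 → 0  (bit 1 = 0)
position 0: 000 → 0  (bit 0 = 0)
bits b7..b0 = 00010000 = 16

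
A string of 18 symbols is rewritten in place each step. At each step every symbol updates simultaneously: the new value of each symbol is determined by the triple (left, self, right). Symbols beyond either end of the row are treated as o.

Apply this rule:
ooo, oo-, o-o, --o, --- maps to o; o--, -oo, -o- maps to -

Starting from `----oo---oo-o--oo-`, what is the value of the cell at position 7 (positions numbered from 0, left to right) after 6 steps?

o

-ooo-o-oo-oo--o-oo
o-ooo-o-oo-o-o-o-o
oo-ooo-o-oo-o-o-o-
ooo-ooo-o-oo-o-o-o
oooo-ooo-o-oo-o-o-
ooooo-ooo-o-oo-o-o
position 7 holds o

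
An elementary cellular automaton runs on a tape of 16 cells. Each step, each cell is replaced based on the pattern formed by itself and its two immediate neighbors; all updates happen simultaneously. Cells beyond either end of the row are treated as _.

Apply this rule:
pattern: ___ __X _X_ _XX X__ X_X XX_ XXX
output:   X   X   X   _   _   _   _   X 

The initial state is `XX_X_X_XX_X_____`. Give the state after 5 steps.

___X_X____X_XXXX
XXXX_X_XXXX__XX_
_XX__X__XX__X___
X___XX_X___XX_XX
X_XX___X_XX_____

X_XX___X_XX_____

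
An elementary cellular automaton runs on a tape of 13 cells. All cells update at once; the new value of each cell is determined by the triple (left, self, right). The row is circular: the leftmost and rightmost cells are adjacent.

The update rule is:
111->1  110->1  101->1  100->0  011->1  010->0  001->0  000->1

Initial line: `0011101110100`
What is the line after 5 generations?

1111111111001

generation 1: 1011111111001
generation 2: 1111111111001
generation 3: 1111111111001  (fixed point — unchanged through generation 5)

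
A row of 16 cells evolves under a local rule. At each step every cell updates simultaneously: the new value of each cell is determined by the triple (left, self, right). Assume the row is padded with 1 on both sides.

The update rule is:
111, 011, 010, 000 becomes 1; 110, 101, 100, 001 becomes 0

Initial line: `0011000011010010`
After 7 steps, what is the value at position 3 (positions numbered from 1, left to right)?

step 1: 0010011010010010
step 2: 0010010010010010
step 3: 0010010010010010  (fixed point — unchanged through step 7)
position 3 holds 1

1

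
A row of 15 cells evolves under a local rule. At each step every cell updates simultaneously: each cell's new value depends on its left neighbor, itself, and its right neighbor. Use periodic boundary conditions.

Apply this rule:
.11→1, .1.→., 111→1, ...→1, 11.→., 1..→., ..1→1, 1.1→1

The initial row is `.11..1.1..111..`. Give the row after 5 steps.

11..1.1..111..1
1..1.1..111..11
..1.1..111..111
.1.1..111..111.
1.1..111..111..

1.1..111..111..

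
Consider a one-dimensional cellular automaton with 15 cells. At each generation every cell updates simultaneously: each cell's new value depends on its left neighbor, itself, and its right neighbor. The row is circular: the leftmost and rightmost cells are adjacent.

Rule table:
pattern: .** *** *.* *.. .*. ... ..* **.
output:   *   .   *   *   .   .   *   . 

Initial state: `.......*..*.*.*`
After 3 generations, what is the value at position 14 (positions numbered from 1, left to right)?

generation 1: *.....*.**.*.*.
generation 2: .*...*.**.*.*.*
generation 3: *.*.*.**.*.*.*.
position 14 holds *

*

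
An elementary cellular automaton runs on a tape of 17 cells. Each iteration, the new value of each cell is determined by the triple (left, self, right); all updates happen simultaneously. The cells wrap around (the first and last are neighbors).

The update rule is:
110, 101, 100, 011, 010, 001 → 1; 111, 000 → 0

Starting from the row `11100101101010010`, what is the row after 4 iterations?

11111000000000011

10111111111111111
11100000000000000
10110000000000001
11111000000000011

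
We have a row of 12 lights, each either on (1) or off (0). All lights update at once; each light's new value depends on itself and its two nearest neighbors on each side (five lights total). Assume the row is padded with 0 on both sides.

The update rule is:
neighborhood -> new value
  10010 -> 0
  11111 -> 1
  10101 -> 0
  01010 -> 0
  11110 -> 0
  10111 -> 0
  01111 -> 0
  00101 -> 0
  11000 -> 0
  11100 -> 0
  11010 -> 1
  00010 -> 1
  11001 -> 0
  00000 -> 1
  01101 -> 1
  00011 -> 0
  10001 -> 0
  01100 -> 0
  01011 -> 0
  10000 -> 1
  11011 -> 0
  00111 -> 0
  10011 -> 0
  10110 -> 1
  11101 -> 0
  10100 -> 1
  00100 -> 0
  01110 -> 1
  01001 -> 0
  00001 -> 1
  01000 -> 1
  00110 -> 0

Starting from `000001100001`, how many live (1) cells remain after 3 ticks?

tick 1: 111100001110
tick 2: 000001100100
tick 3: 111100000011
count of 1: 6

6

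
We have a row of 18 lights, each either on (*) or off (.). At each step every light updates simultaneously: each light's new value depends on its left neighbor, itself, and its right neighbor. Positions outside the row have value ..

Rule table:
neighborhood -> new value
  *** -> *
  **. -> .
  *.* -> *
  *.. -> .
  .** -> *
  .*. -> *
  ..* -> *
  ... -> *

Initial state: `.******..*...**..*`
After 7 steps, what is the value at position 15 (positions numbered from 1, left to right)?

*

******..**.***..**
*****..**.***..**.
****..**.***..**..
***..**.***..**..*
**..**.***..**..**
*..**.***..**..**.
*.**.***..**..**..
position 15 holds *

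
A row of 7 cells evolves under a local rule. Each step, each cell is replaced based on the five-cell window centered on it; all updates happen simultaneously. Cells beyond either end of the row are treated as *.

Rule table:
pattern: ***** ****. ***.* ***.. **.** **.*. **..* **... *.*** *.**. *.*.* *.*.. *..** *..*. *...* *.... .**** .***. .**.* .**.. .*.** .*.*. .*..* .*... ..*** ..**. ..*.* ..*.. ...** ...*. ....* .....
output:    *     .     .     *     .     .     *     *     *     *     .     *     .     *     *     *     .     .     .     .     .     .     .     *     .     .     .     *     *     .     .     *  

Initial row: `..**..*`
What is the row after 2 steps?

*...*..
***.*..

***.*..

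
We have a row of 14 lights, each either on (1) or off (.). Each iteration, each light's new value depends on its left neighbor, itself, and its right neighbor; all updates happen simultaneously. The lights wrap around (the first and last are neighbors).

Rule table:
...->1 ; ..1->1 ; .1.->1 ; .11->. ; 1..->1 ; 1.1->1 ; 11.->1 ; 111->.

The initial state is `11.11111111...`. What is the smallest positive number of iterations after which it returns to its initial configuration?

.11.......1111
1.11111111...1
11.......1111.
.11111111...11
1.......1111.1
11111111...11.
.......1111.11
1111111...11.1
......1111.11.
111111...11.11
.....1111.11..
11111...11.111
....1111.11...
1111...11.1111
...1111.11....
111...11.11111
..1111.11.....
11...11.111111
.1111.11......
1...11.1111111
1111.11.......
...11.11111111
111.11.......1
..11.11111111.
11.11.......11
.11.11111111..
1.11.......111
11.11111111...

28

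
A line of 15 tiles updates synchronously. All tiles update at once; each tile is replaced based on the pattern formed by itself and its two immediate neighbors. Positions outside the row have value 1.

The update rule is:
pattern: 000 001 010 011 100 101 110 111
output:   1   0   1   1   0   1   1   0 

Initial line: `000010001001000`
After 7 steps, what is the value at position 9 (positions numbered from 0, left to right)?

011010101001010
111111111001111
000000001001000
011111101001010
110000111001111
010110101001000
111111111001010
position 9 holds 0

0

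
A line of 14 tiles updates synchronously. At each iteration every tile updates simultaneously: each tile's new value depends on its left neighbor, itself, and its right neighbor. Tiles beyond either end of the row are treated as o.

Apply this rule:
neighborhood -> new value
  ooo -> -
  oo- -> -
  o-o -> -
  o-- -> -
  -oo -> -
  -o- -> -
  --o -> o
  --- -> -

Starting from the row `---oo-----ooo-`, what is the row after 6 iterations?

----o----o--o-

--o------o----
-o------o----o
-------o----o-
------o----o--
-----o----o--o
----o----o--o-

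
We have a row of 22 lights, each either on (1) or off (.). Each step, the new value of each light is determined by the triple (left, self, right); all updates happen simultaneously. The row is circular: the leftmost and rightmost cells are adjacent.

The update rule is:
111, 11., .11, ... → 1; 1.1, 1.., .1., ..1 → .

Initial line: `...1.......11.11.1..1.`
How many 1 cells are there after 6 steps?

16

11...11111.11.11......
11.1.11111.11.11.1111.
11...11111.11.11.1111.
11.1.11111.11.11.1111.  (repeats step 2; period 2)
step 6: 11.1.11111.11.11.1111.
count of 1: 16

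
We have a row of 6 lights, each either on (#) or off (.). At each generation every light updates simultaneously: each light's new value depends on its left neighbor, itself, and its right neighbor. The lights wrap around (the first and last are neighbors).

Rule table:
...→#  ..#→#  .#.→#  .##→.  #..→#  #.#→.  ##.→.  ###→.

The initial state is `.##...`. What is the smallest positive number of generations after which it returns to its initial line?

#..###
.##...

2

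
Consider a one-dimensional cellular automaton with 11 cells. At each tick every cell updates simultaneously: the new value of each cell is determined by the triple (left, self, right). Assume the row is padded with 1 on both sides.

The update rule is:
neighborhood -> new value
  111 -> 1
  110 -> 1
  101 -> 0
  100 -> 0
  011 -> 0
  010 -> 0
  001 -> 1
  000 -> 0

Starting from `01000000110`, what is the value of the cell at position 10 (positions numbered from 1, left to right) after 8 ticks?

0

00000001010
00000010000
00000100001
00001000010
00010000100
00100001001
01000010010
00000100100
position 10 holds 0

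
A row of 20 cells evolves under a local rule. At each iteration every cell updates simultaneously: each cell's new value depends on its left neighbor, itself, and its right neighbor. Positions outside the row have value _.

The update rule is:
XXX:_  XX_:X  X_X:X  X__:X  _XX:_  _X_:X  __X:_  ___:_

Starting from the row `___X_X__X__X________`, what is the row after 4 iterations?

________XX_XX_XX____

iteration 1: ___XXXX_XX_XX_______
iteration 2: ______XX_XX_XX______
iteration 3: _______XX_XX_XX_____
iteration 4: ________XX_XX_XX____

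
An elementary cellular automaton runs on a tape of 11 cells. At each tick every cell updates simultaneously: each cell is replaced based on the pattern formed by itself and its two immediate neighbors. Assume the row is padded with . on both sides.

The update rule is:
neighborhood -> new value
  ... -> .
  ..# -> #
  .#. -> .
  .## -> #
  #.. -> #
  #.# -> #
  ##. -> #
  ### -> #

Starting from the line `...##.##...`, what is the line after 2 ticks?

.#########.

..#######..
.#########.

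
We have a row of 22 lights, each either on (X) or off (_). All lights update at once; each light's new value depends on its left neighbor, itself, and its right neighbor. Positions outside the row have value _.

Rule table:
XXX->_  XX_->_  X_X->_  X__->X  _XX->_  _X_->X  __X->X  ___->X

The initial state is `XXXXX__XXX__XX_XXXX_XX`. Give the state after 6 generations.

XXXXX__XXX__XXXXXXXXXX

_____XX___XX__________
XXXXX__XXX__XXXXXXXXXX
_____XX___XX__________  (repeats generation 1; period 2)
generation 6: XXXXX__XXX__XXXXXXXXXX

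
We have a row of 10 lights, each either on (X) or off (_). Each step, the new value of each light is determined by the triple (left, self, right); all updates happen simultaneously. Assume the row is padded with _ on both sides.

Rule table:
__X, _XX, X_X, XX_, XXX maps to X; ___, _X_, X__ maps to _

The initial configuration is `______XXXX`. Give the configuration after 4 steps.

_____XXXXX
____XXXXXX
___XXXXXXX
__XXXXXXXX

__XXXXXXXX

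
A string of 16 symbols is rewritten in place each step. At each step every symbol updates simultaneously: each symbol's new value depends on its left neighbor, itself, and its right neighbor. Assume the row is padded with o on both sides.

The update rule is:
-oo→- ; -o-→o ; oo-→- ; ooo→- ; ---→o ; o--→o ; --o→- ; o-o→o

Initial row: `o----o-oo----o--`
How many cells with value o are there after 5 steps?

step 1: -ooo-oo--ooo-oo-
step 2: o---o--o----o--o
step 3: -oo-oo-oooo-oo--
step 4: o--o--o----o--o-
step 5: -o-oo-oooo-oo-oo
count of o: 11

11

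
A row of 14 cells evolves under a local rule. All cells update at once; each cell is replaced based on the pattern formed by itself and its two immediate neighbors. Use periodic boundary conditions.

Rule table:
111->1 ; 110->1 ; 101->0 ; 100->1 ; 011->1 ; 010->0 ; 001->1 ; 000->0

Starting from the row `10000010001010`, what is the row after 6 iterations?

01000101010000
10101000001000
00000100010101
10001010100000
01010000010001
00001000101010

00001000101010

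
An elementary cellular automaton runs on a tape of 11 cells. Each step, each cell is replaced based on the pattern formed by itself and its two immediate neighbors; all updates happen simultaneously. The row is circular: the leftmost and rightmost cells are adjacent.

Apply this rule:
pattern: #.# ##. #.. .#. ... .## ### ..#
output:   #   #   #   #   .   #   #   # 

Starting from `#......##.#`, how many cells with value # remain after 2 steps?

9

step 1: ##....#####
step 2: ###..######
count of #: 9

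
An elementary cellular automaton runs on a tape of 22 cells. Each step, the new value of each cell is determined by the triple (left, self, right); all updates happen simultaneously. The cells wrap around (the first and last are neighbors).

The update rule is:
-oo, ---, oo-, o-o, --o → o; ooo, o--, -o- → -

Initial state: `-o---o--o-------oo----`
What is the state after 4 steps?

o--oo--o--oooooooo-ooo
o-ooo-o--oo------ooo--
-oo-oo--ooo-oooooo-o-o
oooooo-oo-ooo----oo-o-

oooooo-oo-ooo----oo-o-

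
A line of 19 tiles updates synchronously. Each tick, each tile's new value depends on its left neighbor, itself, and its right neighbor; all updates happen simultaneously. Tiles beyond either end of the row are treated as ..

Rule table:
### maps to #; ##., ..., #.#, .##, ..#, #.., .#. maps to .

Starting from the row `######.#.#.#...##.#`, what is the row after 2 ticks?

..##...............

tick 1: .####..............
tick 2: ..##...............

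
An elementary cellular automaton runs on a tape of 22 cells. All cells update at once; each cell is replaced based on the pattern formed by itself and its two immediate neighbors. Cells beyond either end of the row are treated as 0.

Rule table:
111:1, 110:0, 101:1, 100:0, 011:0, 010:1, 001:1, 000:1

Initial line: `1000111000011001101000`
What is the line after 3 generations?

0001001111010101101101

1011010011100010011011
1100110101001110100100
0001001111010101101101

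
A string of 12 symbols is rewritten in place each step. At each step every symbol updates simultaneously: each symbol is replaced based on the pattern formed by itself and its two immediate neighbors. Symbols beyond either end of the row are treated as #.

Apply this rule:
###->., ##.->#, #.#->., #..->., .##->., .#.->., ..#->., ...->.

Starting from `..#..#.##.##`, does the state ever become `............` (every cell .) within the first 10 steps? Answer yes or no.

step 1: ........#...
step 2: ............
all cells are . at step 2

yes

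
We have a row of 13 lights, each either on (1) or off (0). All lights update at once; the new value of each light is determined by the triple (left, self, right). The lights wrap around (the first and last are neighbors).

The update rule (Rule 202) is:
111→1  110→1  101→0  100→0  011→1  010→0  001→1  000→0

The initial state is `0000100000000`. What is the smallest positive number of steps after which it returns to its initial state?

0001000000000
0010000000000
0100000000000
1000000000000
0000000000001
0000000000010
0000000000100
0000000001000
0000000010000
0000000100000
0000001000000
0000010000000
0000100000000

13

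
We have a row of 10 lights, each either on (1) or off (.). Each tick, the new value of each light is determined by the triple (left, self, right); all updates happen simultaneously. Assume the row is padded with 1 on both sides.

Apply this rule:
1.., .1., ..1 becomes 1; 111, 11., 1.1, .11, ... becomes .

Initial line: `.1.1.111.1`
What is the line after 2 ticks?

.1.11....1

tick 1: .1.1......
tick 2: .1.11....1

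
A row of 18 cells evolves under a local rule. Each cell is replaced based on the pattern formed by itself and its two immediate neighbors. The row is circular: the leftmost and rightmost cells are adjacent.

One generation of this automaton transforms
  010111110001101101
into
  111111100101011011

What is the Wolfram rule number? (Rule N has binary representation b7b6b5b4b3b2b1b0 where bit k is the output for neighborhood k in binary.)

position 4: 111 → 1  (bit 7 = 1)
position 7: 110 → 0  (bit 6 = 0)
position 0: 101 → 1  (bit 5 = 1)
position 8: 100 → 0  (bit 4 = 0)
position 3: 011 → 1  (bit 3 = 1)
position 1: 010 → 1  (bit 2 = 1)
position 10: 001 → 0  (bit 1 = 0)
position 9: 000 → 1  (bit 0 = 1)
bits b7..b0 = 10101101 = 173

173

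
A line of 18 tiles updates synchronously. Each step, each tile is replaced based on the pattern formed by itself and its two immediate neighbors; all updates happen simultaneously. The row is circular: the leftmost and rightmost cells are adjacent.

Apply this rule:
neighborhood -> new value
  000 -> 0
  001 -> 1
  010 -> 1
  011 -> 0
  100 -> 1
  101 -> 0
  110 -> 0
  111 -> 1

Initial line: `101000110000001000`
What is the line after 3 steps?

000010111011101100

101101001000011101
000001111100101000
000010111011101100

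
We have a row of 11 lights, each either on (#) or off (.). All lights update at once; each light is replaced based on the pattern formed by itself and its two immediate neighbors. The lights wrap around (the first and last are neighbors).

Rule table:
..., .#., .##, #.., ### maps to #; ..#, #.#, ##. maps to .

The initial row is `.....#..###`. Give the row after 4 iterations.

#..#.#..#..

####.##.##.
###..#..#..
##.#.##.##.
#..#.#..#..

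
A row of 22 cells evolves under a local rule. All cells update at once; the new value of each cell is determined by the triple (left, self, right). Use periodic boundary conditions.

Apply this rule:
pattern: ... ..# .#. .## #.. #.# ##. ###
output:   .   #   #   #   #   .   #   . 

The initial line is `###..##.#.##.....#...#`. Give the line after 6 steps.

step 1: ..#####.#.###...###.##
step 2: ###...#.#.#.##.##.#.##
step 3: ..##.##.#.#.##.##.#.#.
step 4: .###.##.#.#.##.##.#.##
step 5: .#.#.##.#.#.##.##.#.##
step 6: .#.#.##.#.#.##.##.#.##

.#.#.##.#.#.##.##.#.##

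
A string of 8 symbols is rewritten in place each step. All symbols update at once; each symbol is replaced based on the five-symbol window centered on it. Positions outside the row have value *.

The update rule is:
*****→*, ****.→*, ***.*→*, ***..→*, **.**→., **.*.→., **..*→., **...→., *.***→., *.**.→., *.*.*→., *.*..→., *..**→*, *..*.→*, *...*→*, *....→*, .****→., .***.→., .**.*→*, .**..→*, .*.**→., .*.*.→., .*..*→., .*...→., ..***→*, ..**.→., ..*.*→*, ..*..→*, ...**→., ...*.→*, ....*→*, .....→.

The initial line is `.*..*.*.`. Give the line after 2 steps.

.*..*.*.

...**...
.*..*.*.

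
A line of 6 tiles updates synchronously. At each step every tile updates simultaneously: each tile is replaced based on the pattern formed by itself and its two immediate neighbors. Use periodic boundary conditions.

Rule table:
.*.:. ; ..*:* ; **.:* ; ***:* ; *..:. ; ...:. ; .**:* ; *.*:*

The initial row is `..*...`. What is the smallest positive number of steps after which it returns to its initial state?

step 1: .*....
step 2: *.....
step 3: .....*
step 4: ....*.
step 5: ...*..
step 6: ..*...

6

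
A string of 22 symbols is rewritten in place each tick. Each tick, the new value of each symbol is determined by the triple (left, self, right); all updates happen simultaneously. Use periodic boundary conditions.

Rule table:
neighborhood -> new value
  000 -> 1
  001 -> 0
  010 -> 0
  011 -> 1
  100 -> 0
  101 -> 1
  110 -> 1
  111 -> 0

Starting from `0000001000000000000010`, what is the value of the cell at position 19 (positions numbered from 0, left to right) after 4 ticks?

0

tick 1: 1111100011111111111000
tick 2: 1000101010000000001010
tick 3: 0010010100111111100101
tick 4: 0000001000100000100010
position 19 holds 0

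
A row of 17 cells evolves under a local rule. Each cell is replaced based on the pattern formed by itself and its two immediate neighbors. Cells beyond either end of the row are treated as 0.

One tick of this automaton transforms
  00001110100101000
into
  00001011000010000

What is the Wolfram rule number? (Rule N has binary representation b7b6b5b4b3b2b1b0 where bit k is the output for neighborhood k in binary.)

104

position 5: 111 → 0  (bit 7 = 0)
position 6: 110 → 1  (bit 6 = 1)
position 7: 101 → 1  (bit 5 = 1)
position 9: 100 → 0  (bit 4 = 0)
position 4: 011 → 1  (bit 3 = 1)
position 8: 010 → 0  (bit 2 = 0)
position 3: 001 → 0  (bit 1 = 0)
position 0: 000 → 0  (bit 0 = 0)
bits b7..b0 = 01101000 = 104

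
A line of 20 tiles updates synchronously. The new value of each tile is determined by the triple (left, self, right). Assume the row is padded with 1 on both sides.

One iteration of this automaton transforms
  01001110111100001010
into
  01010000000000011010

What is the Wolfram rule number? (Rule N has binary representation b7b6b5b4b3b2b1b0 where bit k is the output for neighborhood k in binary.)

position 5: 111 → 0  (bit 7 = 0)
position 6: 110 → 0  (bit 6 = 0)
position 0: 101 → 0  (bit 5 = 0)
position 2: 100 → 0  (bit 4 = 0)
position 4: 011 → 0  (bit 3 = 0)
position 1: 010 → 1  (bit 2 = 1)
position 3: 001 → 1  (bit 1 = 1)
position 13: 000 → 0  (bit 0 = 0)
bits b7..b0 = 00000110 = 6

6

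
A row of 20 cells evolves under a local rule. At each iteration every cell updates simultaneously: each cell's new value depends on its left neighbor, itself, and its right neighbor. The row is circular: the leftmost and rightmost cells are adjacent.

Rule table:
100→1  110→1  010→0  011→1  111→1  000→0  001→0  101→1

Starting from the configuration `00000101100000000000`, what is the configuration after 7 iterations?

00000011111111110000

00000011110000000000
00000011111000000000
00000011111100000000
00000011111110000000
00000011111111000000
00000011111111100000
00000011111111110000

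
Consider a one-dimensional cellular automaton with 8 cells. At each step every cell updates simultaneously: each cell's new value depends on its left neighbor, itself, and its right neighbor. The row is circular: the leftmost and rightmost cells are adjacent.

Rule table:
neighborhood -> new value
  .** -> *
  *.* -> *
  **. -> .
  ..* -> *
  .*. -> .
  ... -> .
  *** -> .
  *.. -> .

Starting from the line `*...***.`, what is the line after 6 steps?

..*...**

step 1: ...**..*
step 2: ..**..*.
step 3: .**..*..
step 4: **..*...
step 5: *..*...*
step 6: ..*...**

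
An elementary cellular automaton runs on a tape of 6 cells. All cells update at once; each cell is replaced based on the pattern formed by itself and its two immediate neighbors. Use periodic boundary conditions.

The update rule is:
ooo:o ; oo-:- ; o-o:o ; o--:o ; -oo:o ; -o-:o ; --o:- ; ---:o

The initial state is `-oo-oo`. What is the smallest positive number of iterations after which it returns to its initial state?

3

oo-oo-
o-oo-o
-oo-oo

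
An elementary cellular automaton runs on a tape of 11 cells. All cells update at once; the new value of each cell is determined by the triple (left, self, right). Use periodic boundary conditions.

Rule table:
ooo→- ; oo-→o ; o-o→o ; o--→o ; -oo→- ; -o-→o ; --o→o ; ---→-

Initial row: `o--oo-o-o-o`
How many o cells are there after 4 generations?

7

generation 1: ooo-oooooo-
generation 2: --oo-----oo
generation 3: oo-oo---o-o
generation 4: -oo-oo-ooo-
count of o: 7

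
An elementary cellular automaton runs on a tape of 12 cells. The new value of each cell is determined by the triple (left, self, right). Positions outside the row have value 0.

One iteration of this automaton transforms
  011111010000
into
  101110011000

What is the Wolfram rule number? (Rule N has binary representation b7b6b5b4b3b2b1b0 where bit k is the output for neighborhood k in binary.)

position 2: 111 → 1  (bit 7 = 1)
position 5: 110 → 0  (bit 6 = 0)
position 6: 101 → 0  (bit 5 = 0)
position 8: 100 → 1  (bit 4 = 1)
position 1: 011 → 0  (bit 3 = 0)
position 7: 010 → 1  (bit 2 = 1)
position 0: 001 → 1  (bit 1 = 1)
position 9: 000 → 0  (bit 0 = 0)
bits b7..b0 = 10010110 = 150

150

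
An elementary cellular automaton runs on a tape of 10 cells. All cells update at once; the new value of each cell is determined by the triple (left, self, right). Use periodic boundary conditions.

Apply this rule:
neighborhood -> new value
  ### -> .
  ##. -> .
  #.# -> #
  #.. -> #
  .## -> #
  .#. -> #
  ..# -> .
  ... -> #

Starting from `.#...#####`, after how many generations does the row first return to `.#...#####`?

20

generation 1: ####.#....
generation 2: #...#####.
generation 3: ###.#....#
generation 4: ...#####.#
generation 5: ##.#....##
generation 6: ..#####.#.
generation 7: #.#....###
generation 8: .#####.#..
generation 9: .#....####
generation 10: #####.#...
generation 11: #....####.
generation 12: ####.#...#
generation 13: ....####.#
generation 14: ###.#...##
generation 15: ...####.#.
generation 16: ##.#...###
generation 17: ..####.#..
generation 18: #.#...####
generation 19: .####.#...
generation 20: .#...#####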